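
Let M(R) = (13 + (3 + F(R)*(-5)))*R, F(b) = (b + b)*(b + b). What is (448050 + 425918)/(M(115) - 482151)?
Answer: -873968/30897811 ≈ -0.028286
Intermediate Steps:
F(b) = 4*b**2 (F(b) = (2*b)*(2*b) = 4*b**2)
M(R) = R*(16 - 20*R**2) (M(R) = (13 + (3 + (4*R**2)*(-5)))*R = (13 + (3 - 20*R**2))*R = (16 - 20*R**2)*R = R*(16 - 20*R**2))
(448050 + 425918)/(M(115) - 482151) = (448050 + 425918)/((-20*115**3 + 16*115) - 482151) = 873968/((-20*1520875 + 1840) - 482151) = 873968/((-30417500 + 1840) - 482151) = 873968/(-30415660 - 482151) = 873968/(-30897811) = 873968*(-1/30897811) = -873968/30897811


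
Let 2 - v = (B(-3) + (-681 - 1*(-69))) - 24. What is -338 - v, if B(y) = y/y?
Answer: -975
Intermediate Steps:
B(y) = 1
v = 637 (v = 2 - ((1 + (-681 - 1*(-69))) - 24) = 2 - ((1 + (-681 + 69)) - 24) = 2 - ((1 - 612) - 24) = 2 - (-611 - 24) = 2 - 1*(-635) = 2 + 635 = 637)
-338 - v = -338 - 1*637 = -338 - 637 = -975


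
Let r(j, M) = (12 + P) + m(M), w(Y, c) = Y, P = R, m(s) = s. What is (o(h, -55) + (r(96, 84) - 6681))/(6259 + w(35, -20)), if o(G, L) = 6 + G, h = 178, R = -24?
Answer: -6425/6294 ≈ -1.0208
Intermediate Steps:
P = -24
r(j, M) = -12 + M (r(j, M) = (12 - 24) + M = -12 + M)
(o(h, -55) + (r(96, 84) - 6681))/(6259 + w(35, -20)) = ((6 + 178) + ((-12 + 84) - 6681))/(6259 + 35) = (184 + (72 - 6681))/6294 = (184 - 6609)*(1/6294) = -6425*1/6294 = -6425/6294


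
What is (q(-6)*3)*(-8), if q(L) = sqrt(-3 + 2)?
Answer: -24*I ≈ -24.0*I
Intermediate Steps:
q(L) = I (q(L) = sqrt(-1) = I)
(q(-6)*3)*(-8) = (I*3)*(-8) = (3*I)*(-8) = -24*I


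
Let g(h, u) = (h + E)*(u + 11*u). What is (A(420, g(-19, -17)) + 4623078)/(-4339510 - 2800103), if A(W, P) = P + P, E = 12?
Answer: -1541978/2379871 ≈ -0.64793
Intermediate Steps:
g(h, u) = 12*u*(12 + h) (g(h, u) = (h + 12)*(u + 11*u) = (12 + h)*(12*u) = 12*u*(12 + h))
A(W, P) = 2*P
(A(420, g(-19, -17)) + 4623078)/(-4339510 - 2800103) = (2*(12*(-17)*(12 - 19)) + 4623078)/(-4339510 - 2800103) = (2*(12*(-17)*(-7)) + 4623078)/(-7139613) = (2*1428 + 4623078)*(-1/7139613) = (2856 + 4623078)*(-1/7139613) = 4625934*(-1/7139613) = -1541978/2379871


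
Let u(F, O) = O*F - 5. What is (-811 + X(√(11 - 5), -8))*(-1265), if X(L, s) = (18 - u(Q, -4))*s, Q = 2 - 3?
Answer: 1218195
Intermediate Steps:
Q = -1
u(F, O) = -5 + F*O (u(F, O) = F*O - 5 = -5 + F*O)
X(L, s) = 19*s (X(L, s) = (18 - (-5 - 1*(-4)))*s = (18 - (-5 + 4))*s = (18 - 1*(-1))*s = (18 + 1)*s = 19*s)
(-811 + X(√(11 - 5), -8))*(-1265) = (-811 + 19*(-8))*(-1265) = (-811 - 152)*(-1265) = -963*(-1265) = 1218195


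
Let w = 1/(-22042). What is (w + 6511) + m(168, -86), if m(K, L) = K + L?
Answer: 145322905/22042 ≈ 6593.0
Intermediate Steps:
w = -1/22042 ≈ -4.5368e-5
(w + 6511) + m(168, -86) = (-1/22042 + 6511) + (168 - 86) = 143515461/22042 + 82 = 145322905/22042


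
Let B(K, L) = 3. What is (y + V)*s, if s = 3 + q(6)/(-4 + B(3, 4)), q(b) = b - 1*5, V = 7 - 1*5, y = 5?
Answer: 14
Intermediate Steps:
V = 2 (V = 7 - 5 = 2)
q(b) = -5 + b (q(b) = b - 5 = -5 + b)
s = 2 (s = 3 + (-5 + 6)/(-4 + 3) = 3 + 1/(-1) = 3 - 1*1 = 3 - 1 = 2)
(y + V)*s = (5 + 2)*2 = 7*2 = 14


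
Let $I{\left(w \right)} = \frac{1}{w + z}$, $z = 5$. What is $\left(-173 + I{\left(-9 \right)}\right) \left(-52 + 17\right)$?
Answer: $\frac{24255}{4} \approx 6063.8$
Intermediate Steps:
$I{\left(w \right)} = \frac{1}{5 + w}$ ($I{\left(w \right)} = \frac{1}{w + 5} = \frac{1}{5 + w}$)
$\left(-173 + I{\left(-9 \right)}\right) \left(-52 + 17\right) = \left(-173 + \frac{1}{5 - 9}\right) \left(-52 + 17\right) = \left(-173 + \frac{1}{-4}\right) \left(-35\right) = \left(-173 - \frac{1}{4}\right) \left(-35\right) = \left(- \frac{693}{4}\right) \left(-35\right) = \frac{24255}{4}$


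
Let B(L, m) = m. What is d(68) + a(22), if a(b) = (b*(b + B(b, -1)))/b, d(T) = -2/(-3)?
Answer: 65/3 ≈ 21.667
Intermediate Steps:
d(T) = ⅔ (d(T) = -2*(-⅓) = ⅔)
a(b) = -1 + b (a(b) = (b*(b - 1))/b = (b*(-1 + b))/b = -1 + b)
d(68) + a(22) = ⅔ + (-1 + 22) = ⅔ + 21 = 65/3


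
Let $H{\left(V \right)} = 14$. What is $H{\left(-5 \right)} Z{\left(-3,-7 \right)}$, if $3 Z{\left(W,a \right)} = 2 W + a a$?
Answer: $\frac{602}{3} \approx 200.67$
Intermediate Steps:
$Z{\left(W,a \right)} = \frac{a^{2}}{3} + \frac{2 W}{3}$ ($Z{\left(W,a \right)} = \frac{2 W + a a}{3} = \frac{2 W + a^{2}}{3} = \frac{a^{2} + 2 W}{3} = \frac{a^{2}}{3} + \frac{2 W}{3}$)
$H{\left(-5 \right)} Z{\left(-3,-7 \right)} = 14 \left(\frac{\left(-7\right)^{2}}{3} + \frac{2}{3} \left(-3\right)\right) = 14 \left(\frac{1}{3} \cdot 49 - 2\right) = 14 \left(\frac{49}{3} - 2\right) = 14 \cdot \frac{43}{3} = \frac{602}{3}$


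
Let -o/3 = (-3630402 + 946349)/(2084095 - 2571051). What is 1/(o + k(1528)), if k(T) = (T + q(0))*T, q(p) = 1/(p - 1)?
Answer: 486956/1136184956577 ≈ 4.2859e-7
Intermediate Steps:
q(p) = 1/(-1 + p)
k(T) = T*(-1 + T) (k(T) = (T + 1/(-1 + 0))*T = (T + 1/(-1))*T = (T - 1)*T = (-1 + T)*T = T*(-1 + T))
o = -8052159/486956 (o = -3*(-3630402 + 946349)/(2084095 - 2571051) = -(-8052159)/(-486956) = -(-8052159)*(-1)/486956 = -3*2684053/486956 = -8052159/486956 ≈ -16.536)
1/(o + k(1528)) = 1/(-8052159/486956 + 1528*(-1 + 1528)) = 1/(-8052159/486956 + 1528*1527) = 1/(-8052159/486956 + 2333256) = 1/(1136184956577/486956) = 486956/1136184956577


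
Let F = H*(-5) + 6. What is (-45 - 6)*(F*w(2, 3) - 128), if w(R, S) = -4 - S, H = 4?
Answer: 1530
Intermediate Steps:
F = -14 (F = 4*(-5) + 6 = -20 + 6 = -14)
(-45 - 6)*(F*w(2, 3) - 128) = (-45 - 6)*(-14*(-4 - 1*3) - 128) = -51*(-14*(-4 - 3) - 128) = -51*(-14*(-7) - 128) = -51*(98 - 128) = -51*(-30) = 1530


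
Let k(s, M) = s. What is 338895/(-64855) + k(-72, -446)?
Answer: -58923/763 ≈ -77.225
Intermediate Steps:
338895/(-64855) + k(-72, -446) = 338895/(-64855) - 72 = 338895*(-1/64855) - 72 = -3987/763 - 72 = -58923/763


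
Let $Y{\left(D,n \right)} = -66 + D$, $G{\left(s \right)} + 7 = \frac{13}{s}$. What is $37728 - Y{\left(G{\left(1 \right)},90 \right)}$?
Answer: $37788$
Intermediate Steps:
$G{\left(s \right)} = -7 + \frac{13}{s}$
$37728 - Y{\left(G{\left(1 \right)},90 \right)} = 37728 - \left(-66 - \left(7 - \frac{13}{1}\right)\right) = 37728 - \left(-66 + \left(-7 + 13 \cdot 1\right)\right) = 37728 - \left(-66 + \left(-7 + 13\right)\right) = 37728 - \left(-66 + 6\right) = 37728 - -60 = 37728 + 60 = 37788$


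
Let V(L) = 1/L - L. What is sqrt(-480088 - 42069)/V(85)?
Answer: -85*I*sqrt(522157)/7224 ≈ -8.5024*I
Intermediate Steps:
sqrt(-480088 - 42069)/V(85) = sqrt(-480088 - 42069)/(1/85 - 1*85) = sqrt(-522157)/(1/85 - 85) = (I*sqrt(522157))/(-7224/85) = (I*sqrt(522157))*(-85/7224) = -85*I*sqrt(522157)/7224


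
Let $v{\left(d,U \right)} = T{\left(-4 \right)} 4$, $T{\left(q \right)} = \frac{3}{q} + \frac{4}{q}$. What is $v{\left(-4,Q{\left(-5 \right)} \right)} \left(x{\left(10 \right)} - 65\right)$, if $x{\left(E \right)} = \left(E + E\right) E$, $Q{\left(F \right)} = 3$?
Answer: $-945$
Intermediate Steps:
$T{\left(q \right)} = \frac{7}{q}$
$v{\left(d,U \right)} = -7$ ($v{\left(d,U \right)} = \frac{7}{-4} \cdot 4 = 7 \left(- \frac{1}{4}\right) 4 = \left(- \frac{7}{4}\right) 4 = -7$)
$x{\left(E \right)} = 2 E^{2}$ ($x{\left(E \right)} = 2 E E = 2 E^{2}$)
$v{\left(-4,Q{\left(-5 \right)} \right)} \left(x{\left(10 \right)} - 65\right) = - 7 \left(2 \cdot 10^{2} - 65\right) = - 7 \left(2 \cdot 100 - 65\right) = - 7 \left(200 - 65\right) = \left(-7\right) 135 = -945$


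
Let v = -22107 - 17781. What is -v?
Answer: 39888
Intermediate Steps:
v = -39888
-v = -1*(-39888) = 39888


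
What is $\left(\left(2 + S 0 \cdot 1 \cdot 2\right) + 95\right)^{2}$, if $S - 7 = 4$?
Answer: $9409$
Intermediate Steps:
$S = 11$ ($S = 7 + 4 = 11$)
$\left(\left(2 + S 0 \cdot 1 \cdot 2\right) + 95\right)^{2} = \left(\left(2 + 11 \cdot 0 \cdot 1 \cdot 2\right) + 95\right)^{2} = \left(\left(2 + 11 \cdot 0 \cdot 2\right) + 95\right)^{2} = \left(\left(2 + 11 \cdot 0\right) + 95\right)^{2} = \left(\left(2 + 0\right) + 95\right)^{2} = \left(2 + 95\right)^{2} = 97^{2} = 9409$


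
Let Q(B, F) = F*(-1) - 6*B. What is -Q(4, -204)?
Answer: -180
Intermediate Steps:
Q(B, F) = -F - 6*B
-Q(4, -204) = -(-1*(-204) - 6*4) = -(204 - 24) = -1*180 = -180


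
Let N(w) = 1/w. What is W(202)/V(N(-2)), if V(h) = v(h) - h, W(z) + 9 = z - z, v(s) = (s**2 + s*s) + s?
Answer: -18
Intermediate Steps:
v(s) = s + 2*s**2 (v(s) = (s**2 + s**2) + s = 2*s**2 + s = s + 2*s**2)
W(z) = -9 (W(z) = -9 + (z - z) = -9 + 0 = -9)
V(h) = -h + h*(1 + 2*h) (V(h) = h*(1 + 2*h) - h = -h + h*(1 + 2*h))
W(202)/V(N(-2)) = -9/(2*(1/(-2))**2) = -9/(2*(-1/2)**2) = -9/(2*(1/4)) = -9/1/2 = -9*2 = -18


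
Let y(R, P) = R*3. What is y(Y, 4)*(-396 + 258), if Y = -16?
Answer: 6624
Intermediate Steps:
y(R, P) = 3*R
y(Y, 4)*(-396 + 258) = (3*(-16))*(-396 + 258) = -48*(-138) = 6624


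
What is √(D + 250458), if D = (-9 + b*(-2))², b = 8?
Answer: √251083 ≈ 501.08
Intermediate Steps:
D = 625 (D = (-9 + 8*(-2))² = (-9 - 16)² = (-25)² = 625)
√(D + 250458) = √(625 + 250458) = √251083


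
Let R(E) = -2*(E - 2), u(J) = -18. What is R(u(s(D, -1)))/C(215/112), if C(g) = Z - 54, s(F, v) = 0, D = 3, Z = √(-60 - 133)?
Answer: -2160/3109 - 40*I*√193/3109 ≈ -0.69476 - 0.17874*I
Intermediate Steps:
Z = I*√193 (Z = √(-193) = I*√193 ≈ 13.892*I)
C(g) = -54 + I*√193 (C(g) = I*√193 - 54 = -54 + I*√193)
R(E) = 4 - 2*E (R(E) = -2*(-2 + E) = 4 - 2*E)
R(u(s(D, -1)))/C(215/112) = (4 - 2*(-18))/(-54 + I*√193) = (4 + 36)/(-54 + I*√193) = 40/(-54 + I*√193)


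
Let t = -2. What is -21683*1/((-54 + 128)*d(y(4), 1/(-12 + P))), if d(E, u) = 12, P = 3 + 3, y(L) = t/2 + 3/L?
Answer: -21683/888 ≈ -24.418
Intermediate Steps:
y(L) = -1 + 3/L (y(L) = -2/2 + 3/L = -2*½ + 3/L = -1 + 3/L)
P = 6
-21683*1/((-54 + 128)*d(y(4), 1/(-12 + P))) = -21683*1/(12*(-54 + 128)) = -21683/(74*12) = -21683/888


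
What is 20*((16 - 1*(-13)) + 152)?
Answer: 3620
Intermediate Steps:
20*((16 - 1*(-13)) + 152) = 20*((16 + 13) + 152) = 20*(29 + 152) = 20*181 = 3620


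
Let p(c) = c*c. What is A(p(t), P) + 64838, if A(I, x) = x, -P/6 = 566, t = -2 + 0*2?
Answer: 61442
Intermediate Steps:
t = -2 (t = -2 + 0 = -2)
p(c) = c**2
P = -3396 (P = -6*566 = -3396)
A(p(t), P) + 64838 = -3396 + 64838 = 61442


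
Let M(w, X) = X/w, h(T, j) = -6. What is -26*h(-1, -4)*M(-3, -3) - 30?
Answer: 126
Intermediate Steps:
-26*h(-1, -4)*M(-3, -3) - 30 = -(-156)*(-3/(-3)) - 30 = -(-156)*(-3*(-⅓)) - 30 = -(-156) - 30 = -26*(-6) - 30 = 156 - 30 = 126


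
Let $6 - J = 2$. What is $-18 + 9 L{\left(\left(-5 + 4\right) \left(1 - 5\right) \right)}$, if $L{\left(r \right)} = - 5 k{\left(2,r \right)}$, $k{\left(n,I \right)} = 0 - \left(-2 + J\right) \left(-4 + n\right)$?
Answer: $-198$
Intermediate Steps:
$J = 4$ ($J = 6 - 2 = 4$)
$k{\left(n,I \right)} = 8 - 2 n$ ($k{\left(n,I \right)} = 0 - \left(-2 + 4\right) \left(-4 + n\right) = 0 - 2 \left(-4 + n\right) = 0 - \left(-8 + 2 n\right) = 8 - 2 n$)
$L{\left(r \right)} = -20$ ($L{\left(r \right)} = - 5 \left(8 - 4\right) = \left(-5\right) 4 = -20$)
$-18 + 9 L{\left(\left(-5 + 4\right) \left(1 - 5\right) \right)} = -18 + 9 \left(-20\right) = -18 - 180 = -198$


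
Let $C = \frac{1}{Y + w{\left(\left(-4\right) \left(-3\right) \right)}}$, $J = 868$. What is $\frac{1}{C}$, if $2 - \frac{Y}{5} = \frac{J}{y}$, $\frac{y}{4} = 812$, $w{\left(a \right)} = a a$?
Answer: $\frac{17709}{116} \approx 152.66$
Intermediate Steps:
$w{\left(a \right)} = a^{2}$
$y = 3248$ ($y = 4 \cdot 812 = 3248$)
$Y = \frac{1005}{116}$ ($Y = 10 - 5 \cdot \frac{868}{3248} = 10 - 5 \cdot 868 \cdot \frac{1}{3248} = 10 - \frac{155}{116} = \frac{1005}{116} \approx 8.6638$)
$C = \frac{116}{17709}$ ($C = \frac{1}{\frac{1005}{116} + \left(\left(-4\right) \left(-3\right)\right)^{2}} = \frac{1}{\frac{1005}{116} + 12^{2}} = \frac{1}{\frac{1005}{116} + 144} = \frac{1}{\frac{17709}{116}} = \frac{116}{17709} \approx 0.0065503$)
$\frac{1}{C} = \frac{1}{\frac{116}{17709}} = \frac{17709}{116}$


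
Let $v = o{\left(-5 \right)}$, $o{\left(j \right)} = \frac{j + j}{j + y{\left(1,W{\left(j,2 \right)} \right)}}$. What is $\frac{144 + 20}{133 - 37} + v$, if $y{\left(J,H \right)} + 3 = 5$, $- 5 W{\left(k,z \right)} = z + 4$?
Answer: $\frac{121}{24} \approx 5.0417$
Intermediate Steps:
$W{\left(k,z \right)} = - \frac{4}{5} - \frac{z}{5}$ ($W{\left(k,z \right)} = - \frac{z + 4}{5} = - \frac{4 + z}{5} = - \frac{4}{5} - \frac{z}{5}$)
$y{\left(J,H \right)} = 2$ ($y{\left(J,H \right)} = -3 + 5 = 2$)
$o{\left(j \right)} = \frac{2 j}{2 + j}$ ($o{\left(j \right)} = \frac{j + j}{j + 2} = \frac{2 j}{2 + j}$)
$v = \frac{10}{3}$ ($v = 2 \left(-5\right) \frac{1}{2 - 5} = 2 \left(-5\right) \frac{1}{-3} = 2 \left(-5\right) \left(- \frac{1}{3}\right) = \frac{10}{3} \approx 3.3333$)
$\frac{144 + 20}{133 - 37} + v = \frac{144 + 20}{133 - 37} + \frac{10}{3} = \frac{164}{96} + \frac{10}{3} = 164 \cdot \frac{1}{96} + \frac{10}{3} = \frac{41}{24} + \frac{10}{3} = \frac{121}{24}$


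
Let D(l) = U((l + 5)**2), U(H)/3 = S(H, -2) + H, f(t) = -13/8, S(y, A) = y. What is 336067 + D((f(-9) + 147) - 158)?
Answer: 10765307/32 ≈ 3.3642e+5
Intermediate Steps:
f(t) = -13/8 (f(t) = -13*1/8 = -13/8)
U(H) = 6*H (U(H) = 3*(H + H) = 3*(2*H) = 6*H)
D(l) = 6*(5 + l)**2 (D(l) = 6*(l + 5)**2 = 6*(5 + l)**2)
336067 + D((f(-9) + 147) - 158) = 336067 + 6*(5 + ((-13/8 + 147) - 158))**2 = 336067 + 6*(5 + (1163/8 - 158))**2 = 336067 + 6*(5 - 101/8)**2 = 336067 + 6*(-61/8)**2 = 336067 + 6*(3721/64) = 336067 + 11163/32 = 10765307/32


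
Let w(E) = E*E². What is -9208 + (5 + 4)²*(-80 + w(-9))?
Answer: -74737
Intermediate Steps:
w(E) = E³
-9208 + (5 + 4)²*(-80 + w(-9)) = -9208 + (5 + 4)²*(-80 + (-9)³) = -9208 + 9²*(-80 - 729) = -9208 + 81*(-809) = -9208 - 65529 = -74737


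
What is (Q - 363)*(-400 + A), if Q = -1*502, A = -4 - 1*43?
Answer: 386655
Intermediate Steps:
A = -47 (A = -4 - 43 = -47)
Q = -502
(Q - 363)*(-400 + A) = (-502 - 363)*(-400 - 47) = -865*(-447) = 386655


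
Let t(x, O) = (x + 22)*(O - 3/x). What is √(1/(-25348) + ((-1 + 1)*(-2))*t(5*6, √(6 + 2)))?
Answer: I*√6337/12674 ≈ 0.006281*I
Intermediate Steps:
t(x, O) = (22 + x)*(O - 3/x)
√(1/(-25348) + ((-1 + 1)*(-2))*t(5*6, √(6 + 2))) = √(1/(-25348) + ((-1 + 1)*(-2))*(-3 - 66/(5*6) + 22*√(6 + 2) + √(6 + 2)*(5*6))) = √(-1/25348 + (0*(-2))*(-3 - 66/30 + 22*√8 + √8*30)) = √(-1/25348 + 0*(-3 - 66*1/30 + 22*(2*√2) + (2*√2)*30)) = √(-1/25348 + 0*(-3 - 11/5 + 44*√2 + 60*√2)) = √(-1/25348 + 0*(-26/5 + 104*√2)) = √(-1/25348 + 0) = √(-1/25348) = I*√6337/12674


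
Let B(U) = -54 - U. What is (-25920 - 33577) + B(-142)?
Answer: -59409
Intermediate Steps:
(-25920 - 33577) + B(-142) = (-25920 - 33577) + (-54 - 1*(-142)) = -59497 + (-54 + 142) = -59497 + 88 = -59409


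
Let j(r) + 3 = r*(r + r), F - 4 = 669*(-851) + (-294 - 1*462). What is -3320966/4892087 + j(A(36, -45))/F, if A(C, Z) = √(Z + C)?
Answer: -1893083674759/2788836928177 ≈ -0.67881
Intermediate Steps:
F = -570071 (F = 4 + (669*(-851) + (-294 - 1*462)) = 4 + (-569319 + (-294 - 462)) = 4 + (-569319 - 756) = 4 - 570075 = -570071)
A(C, Z) = √(C + Z)
j(r) = -3 + 2*r² (j(r) = -3 + r*(r + r) = -3 + r*(2*r) = -3 + 2*r²)
-3320966/4892087 + j(A(36, -45))/F = -3320966/4892087 + (-3 + 2*(√(36 - 45))²)/(-570071) = -3320966*1/4892087 + (-3 + 2*(√(-9))²)*(-1/570071) = -3320966/4892087 + (-3 + 2*(3*I)²)*(-1/570071) = -3320966/4892087 + (-3 + 2*(-9))*(-1/570071) = -3320966/4892087 + (-3 - 18)*(-1/570071) = -3320966/4892087 - 21*(-1/570071) = -3320966/4892087 + 21/570071 = -1893083674759/2788836928177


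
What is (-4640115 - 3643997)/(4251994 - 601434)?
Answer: -517757/228160 ≈ -2.2693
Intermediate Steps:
(-4640115 - 3643997)/(4251994 - 601434) = -8284112/3650560 = -8284112*1/3650560 = -517757/228160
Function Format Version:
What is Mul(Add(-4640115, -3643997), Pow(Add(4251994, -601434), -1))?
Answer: Rational(-517757, 228160) ≈ -2.2693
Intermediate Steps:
Mul(Add(-4640115, -3643997), Pow(Add(4251994, -601434), -1)) = Mul(-8284112, Pow(3650560, -1)) = Mul(-8284112, Rational(1, 3650560)) = Rational(-517757, 228160)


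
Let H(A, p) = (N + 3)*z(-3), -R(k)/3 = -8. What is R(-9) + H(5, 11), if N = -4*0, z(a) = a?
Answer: 15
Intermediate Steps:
R(k) = 24 (R(k) = -3*(-8) = 24)
N = 0
H(A, p) = -9 (H(A, p) = (0 + 3)*(-3) = 3*(-3) = -9)
R(-9) + H(5, 11) = 24 - 9 = 15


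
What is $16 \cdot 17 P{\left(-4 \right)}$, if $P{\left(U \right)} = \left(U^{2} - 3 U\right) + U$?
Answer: $6528$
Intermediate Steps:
$P{\left(U \right)} = U^{2} - 2 U$
$16 \cdot 17 P{\left(-4 \right)} = 16 \cdot 17 \left(- 4 \left(-2 - 4\right)\right) = 272 \left(\left(-4\right) \left(-6\right)\right) = 272 \cdot 24 = 6528$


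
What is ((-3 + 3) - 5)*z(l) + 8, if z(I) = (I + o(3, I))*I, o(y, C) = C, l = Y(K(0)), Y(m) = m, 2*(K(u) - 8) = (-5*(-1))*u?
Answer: -632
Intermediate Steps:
K(u) = 8 + 5*u/2 (K(u) = 8 + ((-5*(-1))*u)/2 = 8 + (5*u)/2 = 8 + 5*u/2)
l = 8 (l = 8 + (5/2)*0 = 8 + 0 = 8)
z(I) = 2*I**2 (z(I) = (I + I)*I = (2*I)*I = 2*I**2)
((-3 + 3) - 5)*z(l) + 8 = ((-3 + 3) - 5)*(2*8**2) + 8 = (0 - 5)*(2*64) + 8 = -5*128 + 8 = -640 + 8 = -632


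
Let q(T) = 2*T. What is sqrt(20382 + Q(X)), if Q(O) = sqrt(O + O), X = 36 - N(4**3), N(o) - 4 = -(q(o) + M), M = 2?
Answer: 20*sqrt(51) ≈ 142.83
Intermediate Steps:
N(o) = 2 - 2*o (N(o) = 4 - (2*o + 2) = 4 - (2 + 2*o) = 4 + (-2 - 2*o) = 2 - 2*o)
X = 162 (X = 36 - (2 - 2*4**3) = 36 - (2 - 2*64) = 36 - (2 - 128) = 36 - 1*(-126) = 36 + 126 = 162)
Q(O) = sqrt(2)*sqrt(O) (Q(O) = sqrt(2*O) = sqrt(2)*sqrt(O))
sqrt(20382 + Q(X)) = sqrt(20382 + sqrt(2)*sqrt(162)) = sqrt(20382 + sqrt(2)*(9*sqrt(2))) = sqrt(20382 + 18) = sqrt(20400) = 20*sqrt(51)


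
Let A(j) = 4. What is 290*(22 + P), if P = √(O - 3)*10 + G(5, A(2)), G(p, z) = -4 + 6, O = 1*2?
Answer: 6960 + 2900*I ≈ 6960.0 + 2900.0*I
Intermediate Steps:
O = 2
G(p, z) = 2
P = 2 + 10*I (P = √(2 - 3)*10 + 2 = √(-1)*10 + 2 = I*10 + 2 = 10*I + 2 = 2 + 10*I ≈ 2.0 + 10.0*I)
290*(22 + P) = 290*(22 + (2 + 10*I)) = 290*(24 + 10*I) = 6960 + 2900*I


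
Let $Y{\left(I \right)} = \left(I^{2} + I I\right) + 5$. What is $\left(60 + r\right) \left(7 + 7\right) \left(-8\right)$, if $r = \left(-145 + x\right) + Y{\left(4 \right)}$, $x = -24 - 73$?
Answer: $16240$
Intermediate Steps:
$x = -97$ ($x = -24 - 73 = -97$)
$Y{\left(I \right)} = 5 + 2 I^{2}$ ($Y{\left(I \right)} = \left(I^{2} + I^{2}\right) + 5 = 2 I^{2} + 5 = 5 + 2 I^{2}$)
$r = -205$ ($r = \left(-145 - 97\right) + \left(5 + 2 \cdot 4^{2}\right) = -242 + \left(5 + 2 \cdot 16\right) = -242 + \left(5 + 32\right) = -242 + 37 = -205$)
$\left(60 + r\right) \left(7 + 7\right) \left(-8\right) = \left(60 - 205\right) \left(7 + 7\right) \left(-8\right) = - 145 \cdot 14 \left(-8\right) = \left(-145\right) \left(-112\right) = 16240$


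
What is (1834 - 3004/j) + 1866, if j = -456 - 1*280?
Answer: 681551/184 ≈ 3704.1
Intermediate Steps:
j = -736 (j = -456 - 280 = -736)
(1834 - 3004/j) + 1866 = (1834 - 3004/(-736)) + 1866 = (1834 - 3004*(-1/736)) + 1866 = (1834 + 751/184) + 1866 = 338207/184 + 1866 = 681551/184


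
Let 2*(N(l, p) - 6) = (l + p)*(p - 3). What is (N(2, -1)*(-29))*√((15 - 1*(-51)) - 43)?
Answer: -116*√23 ≈ -556.32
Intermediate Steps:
N(l, p) = 6 + (-3 + p)*(l + p)/2 (N(l, p) = 6 + ((l + p)*(p - 3))/2 = 6 + ((l + p)*(-3 + p))/2 = 6 + ((-3 + p)*(l + p))/2 = 6 + (-3 + p)*(l + p)/2)
(N(2, -1)*(-29))*√((15 - 1*(-51)) - 43) = ((6 + (½)*(-1)² - 3/2*2 - 3/2*(-1) + (½)*2*(-1))*(-29))*√((15 - 1*(-51)) - 43) = ((6 + (½)*1 - 3 + 3/2 - 1)*(-29))*√((15 + 51) - 43) = ((6 + ½ - 3 + 3/2 - 1)*(-29))*√(66 - 43) = (4*(-29))*√23 = -116*√23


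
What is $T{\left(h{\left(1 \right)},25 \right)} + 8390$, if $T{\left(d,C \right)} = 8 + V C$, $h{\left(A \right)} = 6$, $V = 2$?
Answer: $8448$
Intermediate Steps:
$T{\left(d,C \right)} = 8 + 2 C$
$T{\left(h{\left(1 \right)},25 \right)} + 8390 = \left(8 + 2 \cdot 25\right) + 8390 = \left(8 + 50\right) + 8390 = 58 + 8390 = 8448$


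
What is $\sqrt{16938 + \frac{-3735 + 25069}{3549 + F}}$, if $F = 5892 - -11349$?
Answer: $\frac{\sqrt{203373759435}}{3465} \approx 130.15$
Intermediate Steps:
$F = 17241$ ($F = 5892 + 11349 = 17241$)
$\sqrt{16938 + \frac{-3735 + 25069}{3549 + F}} = \sqrt{16938 + \frac{-3735 + 25069}{3549 + 17241}} = \sqrt{16938 + \frac{21334}{20790}} = \sqrt{16938 + 21334 \cdot \frac{1}{20790}} = \sqrt{16938 + \frac{10667}{10395}} = \sqrt{\frac{176081177}{10395}} = \frac{\sqrt{203373759435}}{3465}$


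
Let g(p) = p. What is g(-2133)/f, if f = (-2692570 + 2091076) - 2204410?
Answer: 2133/2805904 ≈ 0.00076018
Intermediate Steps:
f = -2805904 (f = -601494 - 2204410 = -2805904)
g(-2133)/f = -2133/(-2805904) = -2133*(-1/2805904) = 2133/2805904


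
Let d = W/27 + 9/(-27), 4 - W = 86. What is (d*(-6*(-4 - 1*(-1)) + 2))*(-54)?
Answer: 3640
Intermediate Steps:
W = -82 (W = 4 - 1*86 = 4 - 86 = -82)
d = -91/27 (d = -82/27 + 9/(-27) = -82*1/27 + 9*(-1/27) = -82/27 - 1/3 = -91/27 ≈ -3.3704)
(d*(-6*(-4 - 1*(-1)) + 2))*(-54) = -91*(-6*(-4 - 1*(-1)) + 2)/27*(-54) = -91*(-6*(-4 + 1) + 2)/27*(-54) = -91*(-6*(-3) + 2)/27*(-54) = -91*(18 + 2)/27*(-54) = -91/27*20*(-54) = -1820/27*(-54) = 3640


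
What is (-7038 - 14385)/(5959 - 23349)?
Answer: 579/470 ≈ 1.2319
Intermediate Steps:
(-7038 - 14385)/(5959 - 23349) = -21423/(-17390) = -21423*(-1/17390) = 579/470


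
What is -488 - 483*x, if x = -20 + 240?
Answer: -106748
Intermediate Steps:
x = 220
-488 - 483*x = -488 - 483*220 = -488 - 106260 = -106748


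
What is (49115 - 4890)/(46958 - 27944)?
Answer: 44225/19014 ≈ 2.3259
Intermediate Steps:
(49115 - 4890)/(46958 - 27944) = 44225/19014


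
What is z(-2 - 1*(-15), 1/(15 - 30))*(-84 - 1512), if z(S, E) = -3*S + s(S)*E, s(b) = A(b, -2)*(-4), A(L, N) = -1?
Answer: 313348/5 ≈ 62670.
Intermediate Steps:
s(b) = 4 (s(b) = -1*(-4) = 4)
z(S, E) = -3*S + 4*E
z(-2 - 1*(-15), 1/(15 - 30))*(-84 - 1512) = (-3*(-2 - 1*(-15)) + 4/(15 - 30))*(-84 - 1512) = (-3*(-2 + 15) + 4/(-15))*(-1596) = (-3*13 + 4*(-1/15))*(-1596) = (-39 - 4/15)*(-1596) = -589/15*(-1596) = 313348/5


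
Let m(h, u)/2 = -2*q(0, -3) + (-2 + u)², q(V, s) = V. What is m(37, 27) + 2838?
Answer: 4088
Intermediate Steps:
m(h, u) = 2*(-2 + u)² (m(h, u) = 2*(-2*0 + (-2 + u)²) = 2*(0 + (-2 + u)²) = 2*(-2 + u)²)
m(37, 27) + 2838 = 2*(-2 + 27)² + 2838 = 2*25² + 2838 = 2*625 + 2838 = 1250 + 2838 = 4088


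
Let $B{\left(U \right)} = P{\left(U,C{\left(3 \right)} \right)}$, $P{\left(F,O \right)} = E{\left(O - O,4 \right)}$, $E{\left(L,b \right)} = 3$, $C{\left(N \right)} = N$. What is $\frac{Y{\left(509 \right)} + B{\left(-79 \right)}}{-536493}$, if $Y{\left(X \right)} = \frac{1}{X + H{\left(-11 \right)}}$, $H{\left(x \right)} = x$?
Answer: $- \frac{1495}{267173514} \approx -5.5956 \cdot 10^{-6}$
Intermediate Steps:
$P{\left(F,O \right)} = 3$
$Y{\left(X \right)} = \frac{1}{-11 + X}$ ($Y{\left(X \right)} = \frac{1}{X - 11} = \frac{1}{-11 + X}$)
$B{\left(U \right)} = 3$
$\frac{Y{\left(509 \right)} + B{\left(-79 \right)}}{-536493} = \frac{\frac{1}{-11 + 509} + 3}{-536493} = \left(\frac{1}{498} + 3\right) \left(- \frac{1}{536493}\right) = \frac{1495}{498} \left(- \frac{1}{536493}\right) = - \frac{1495}{267173514}$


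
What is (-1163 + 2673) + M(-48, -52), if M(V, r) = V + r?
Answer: 1410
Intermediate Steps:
(-1163 + 2673) + M(-48, -52) = (-1163 + 2673) + (-48 - 52) = 1510 - 100 = 1410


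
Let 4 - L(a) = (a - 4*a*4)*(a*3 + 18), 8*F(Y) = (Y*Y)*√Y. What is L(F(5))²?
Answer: 34427456161/4096 + 475473375*√5/128 ≈ 1.6711e+7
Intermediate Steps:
F(Y) = Y^(5/2)/8 (F(Y) = ((Y*Y)*√Y)/8 = (Y²*√Y)/8 = Y^(5/2)/8)
L(a) = 4 + 15*a*(18 + 3*a) (L(a) = 4 - (a - 4*a*4)*(a*3 + 18) = 4 - (a - 16*a)*(3*a + 18) = 4 - (-15*a)*(18 + 3*a) = 4 - (-15)*a*(18 + 3*a) = 4 + 15*a*(18 + 3*a))
L(F(5))² = (4 + 45*(5^(5/2)/8)² + 270*(5^(5/2)/8))² = (4 + 45*((25*√5)/8)² + 270*((25*√5)/8))² = (4 + 45*(25*√5/8)² + 270*(25*√5/8))² = (4 + 45*(3125/64) + 3375*√5/4)² = (4 + 140625/64 + 3375*√5/4)² = (140881/64 + 3375*√5/4)²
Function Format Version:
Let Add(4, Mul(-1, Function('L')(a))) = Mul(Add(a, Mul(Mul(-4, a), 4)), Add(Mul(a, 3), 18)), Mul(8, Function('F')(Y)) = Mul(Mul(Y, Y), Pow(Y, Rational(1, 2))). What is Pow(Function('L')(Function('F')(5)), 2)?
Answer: Add(Rational(34427456161, 4096), Mul(Rational(475473375, 128), Pow(5, Rational(1, 2)))) ≈ 1.6711e+7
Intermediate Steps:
Function('F')(Y) = Mul(Rational(1, 8), Pow(Y, Rational(5, 2))) (Function('F')(Y) = Mul(Rational(1, 8), Mul(Mul(Y, Y), Pow(Y, Rational(1, 2)))) = Mul(Rational(1, 8), Mul(Pow(Y, 2), Pow(Y, Rational(1, 2)))) = Mul(Rational(1, 8), Pow(Y, Rational(5, 2))))
Function('L')(a) = Add(4, Mul(15, a, Add(18, Mul(3, a)))) (Function('L')(a) = Add(4, Mul(-1, Mul(Add(a, Mul(Mul(-4, a), 4)), Add(Mul(a, 3), 18)))) = Add(4, Mul(-1, Mul(Add(a, Mul(-16, a)), Add(Mul(3, a), 18)))) = Add(4, Mul(-1, Mul(Mul(-15, a), Add(18, Mul(3, a))))) = Add(4, Mul(-1, Mul(-15, a, Add(18, Mul(3, a))))) = Add(4, Mul(15, a, Add(18, Mul(3, a)))))
Pow(Function('L')(Function('F')(5)), 2) = Pow(Add(4, Mul(45, Pow(Mul(Rational(1, 8), Pow(5, Rational(5, 2))), 2)), Mul(270, Mul(Rational(1, 8), Pow(5, Rational(5, 2))))), 2) = Pow(Add(4, Mul(45, Pow(Mul(Rational(1, 8), Mul(25, Pow(5, Rational(1, 2)))), 2)), Mul(270, Mul(Rational(1, 8), Mul(25, Pow(5, Rational(1, 2)))))), 2) = Pow(Add(4, Mul(45, Pow(Mul(Rational(25, 8), Pow(5, Rational(1, 2))), 2)), Mul(270, Mul(Rational(25, 8), Pow(5, Rational(1, 2))))), 2) = Pow(Add(4, Mul(45, Rational(3125, 64)), Mul(Rational(3375, 4), Pow(5, Rational(1, 2)))), 2) = Pow(Add(4, Rational(140625, 64), Mul(Rational(3375, 4), Pow(5, Rational(1, 2)))), 2) = Pow(Add(Rational(140881, 64), Mul(Rational(3375, 4), Pow(5, Rational(1, 2)))), 2)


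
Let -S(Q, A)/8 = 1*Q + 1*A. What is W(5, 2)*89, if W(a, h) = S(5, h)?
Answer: -4984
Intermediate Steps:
S(Q, A) = -8*A - 8*Q (S(Q, A) = -8*(1*Q + 1*A) = -8*(Q + A) = -8*(A + Q) = -8*A - 8*Q)
W(a, h) = -40 - 8*h (W(a, h) = -8*h - 8*5 = -8*h - 40 = -40 - 8*h)
W(5, 2)*89 = (-40 - 8*2)*89 = (-40 - 16)*89 = -56*89 = -4984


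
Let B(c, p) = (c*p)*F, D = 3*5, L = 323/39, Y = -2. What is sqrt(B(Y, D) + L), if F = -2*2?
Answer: sqrt(195117)/39 ≈ 11.326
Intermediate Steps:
L = 323/39 (L = 323*(1/39) = 323/39 ≈ 8.2820)
F = -4
D = 15
B(c, p) = -4*c*p (B(c, p) = (c*p)*(-4) = -4*c*p)
sqrt(B(Y, D) + L) = sqrt(-4*(-2)*15 + 323/39) = sqrt(120 + 323/39) = sqrt(5003/39) = sqrt(195117)/39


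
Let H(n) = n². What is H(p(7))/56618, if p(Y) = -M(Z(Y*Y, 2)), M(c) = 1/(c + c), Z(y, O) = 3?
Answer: 1/2038248 ≈ 4.9062e-7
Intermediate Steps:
M(c) = 1/(2*c)
p(Y) = -⅙ (p(Y) = -1/(2*3) = -1*⅙ = -⅙)
H(p(7))/56618 = (-⅙)²/56618 = (1/36)*(1/56618) = 1/2038248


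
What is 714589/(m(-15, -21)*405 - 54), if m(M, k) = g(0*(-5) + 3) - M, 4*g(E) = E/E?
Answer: 2858356/24489 ≈ 116.72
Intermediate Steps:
g(E) = ¼ (g(E) = (E/E)/4 = (¼)*1 = ¼)
m(M, k) = ¼ - M
714589/(m(-15, -21)*405 - 54) = 714589/((¼ - 1*(-15))*405 - 54) = 714589/((¼ + 15)*405 - 54) = 714589/((61/4)*405 - 54) = 714589/(24705/4 - 54) = 714589/(24489/4) = 714589*(4/24489) = 2858356/24489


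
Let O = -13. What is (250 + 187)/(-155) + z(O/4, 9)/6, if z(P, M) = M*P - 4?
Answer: -31103/3720 ≈ -8.3610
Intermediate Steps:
z(P, M) = -4 + M*P
(250 + 187)/(-155) + z(O/4, 9)/6 = (250 + 187)/(-155) + (-4 + 9*(-13/4))/6 = 437*(-1/155) + (-4 + 9*(-13*¼))*(⅙) = -437/155 + (-4 + 9*(-13/4))*(⅙) = -437/155 + (-4 - 117/4)*(⅙) = -437/155 - 133/4*⅙ = -437/155 - 133/24 = -31103/3720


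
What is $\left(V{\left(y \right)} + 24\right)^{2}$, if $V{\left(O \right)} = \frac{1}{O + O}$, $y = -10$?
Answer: $\frac{229441}{400} \approx 573.6$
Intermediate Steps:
$V{\left(O \right)} = \frac{1}{2 O}$
$\left(V{\left(y \right)} + 24\right)^{2} = \left(\frac{1}{2 \left(-10\right)} + 24\right)^{2} = \left(\frac{1}{2} \left(- \frac{1}{10}\right) + 24\right)^{2} = \left(- \frac{1}{20} + 24\right)^{2} = \left(\frac{479}{20}\right)^{2} = \frac{229441}{400}$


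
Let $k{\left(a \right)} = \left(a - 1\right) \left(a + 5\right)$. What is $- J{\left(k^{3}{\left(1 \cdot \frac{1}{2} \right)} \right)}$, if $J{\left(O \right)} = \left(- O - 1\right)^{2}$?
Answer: $- \frac{1605289}{4096} \approx -391.92$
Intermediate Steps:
$k{\left(a \right)} = \left(-1 + a\right) \left(5 + a\right)$
$J{\left(O \right)} = \left(-1 - O\right)^{2}$
$- J{\left(k^{3}{\left(1 \cdot \frac{1}{2} \right)} \right)} = - \left(1 + \left(-5 + \left(1 \cdot \frac{1}{2}\right)^{2} + 4 \cdot 1 \cdot \frac{1}{2}\right)^{3}\right)^{2} = - \left(1 + \left(-5 + \left(\frac{1}{2}\right)^{2} + 4 \cdot \frac{1}{2}\right)^{3}\right)^{2} = - \left(1 + \left(-5 + \frac{1}{4} + 2\right)^{3}\right)^{2} = - \left(1 + \left(- \frac{11}{4}\right)^{3}\right)^{2} = - \left(1 - \frac{1331}{64}\right)^{2} = - \left(- \frac{1267}{64}\right)^{2} = \left(-1\right) \frac{1605289}{4096} = - \frac{1605289}{4096}$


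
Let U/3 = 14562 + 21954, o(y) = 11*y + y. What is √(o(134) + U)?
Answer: 2*√27789 ≈ 333.40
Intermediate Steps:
o(y) = 12*y
U = 109548 (U = 3*(14562 + 21954) = 3*36516 = 109548)
√(o(134) + U) = √(12*134 + 109548) = √(1608 + 109548) = √111156 = 2*√27789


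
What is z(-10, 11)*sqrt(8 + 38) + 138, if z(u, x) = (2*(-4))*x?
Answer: 138 - 88*sqrt(46) ≈ -458.85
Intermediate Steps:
z(u, x) = -8*x
z(-10, 11)*sqrt(8 + 38) + 138 = (-8*11)*sqrt(8 + 38) + 138 = -88*sqrt(46) + 138 = 138 - 88*sqrt(46)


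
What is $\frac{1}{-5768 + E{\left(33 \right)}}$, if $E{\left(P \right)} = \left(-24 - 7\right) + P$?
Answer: $- \frac{1}{5766} \approx -0.00017343$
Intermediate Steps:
$E{\left(P \right)} = -31 + P$
$\frac{1}{-5768 + E{\left(33 \right)}} = \frac{1}{-5768 + \left(-31 + 33\right)} = \frac{1}{-5768 + 2} = \frac{1}{-5766} = - \frac{1}{5766}$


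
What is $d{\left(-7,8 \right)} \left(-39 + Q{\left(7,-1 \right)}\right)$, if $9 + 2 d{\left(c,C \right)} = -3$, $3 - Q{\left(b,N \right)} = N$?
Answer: $210$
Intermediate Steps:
$Q{\left(b,N \right)} = 3 - N$
$d{\left(c,C \right)} = -6$ ($d{\left(c,C \right)} = - \frac{9}{2} + \frac{1}{2} \left(-3\right) = - \frac{9}{2} - \frac{3}{2} = -6$)
$d{\left(-7,8 \right)} \left(-39 + Q{\left(7,-1 \right)}\right) = - 6 \left(-39 + \left(3 - -1\right)\right) = - 6 \left(-39 + \left(3 + 1\right)\right) = - 6 \left(-39 + 4\right) = \left(-6\right) \left(-35\right) = 210$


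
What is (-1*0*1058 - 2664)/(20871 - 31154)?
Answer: 2664/10283 ≈ 0.25907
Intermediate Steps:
(-1*0*1058 - 2664)/(20871 - 31154) = (0*1058 - 2664)/(-10283) = (0 - 2664)*(-1/10283) = -2664*(-1/10283) = 2664/10283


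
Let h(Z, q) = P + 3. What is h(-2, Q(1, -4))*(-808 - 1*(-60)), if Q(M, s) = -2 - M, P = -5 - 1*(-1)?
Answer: 748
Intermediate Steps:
P = -4 (P = -5 + 1 = -4)
h(Z, q) = -1 (h(Z, q) = -4 + 3 = -1)
h(-2, Q(1, -4))*(-808 - 1*(-60)) = -(-808 - 1*(-60)) = -(-808 + 60) = -1*(-748) = 748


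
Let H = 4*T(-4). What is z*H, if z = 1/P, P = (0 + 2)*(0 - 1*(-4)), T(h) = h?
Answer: -2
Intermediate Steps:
H = -16 (H = 4*(-4) = -16)
P = 8 (P = 2*(0 + 4) = 2*4 = 8)
z = ⅛ (z = 1/8 = ⅛ ≈ 0.12500)
z*H = (⅛)*(-16) = -2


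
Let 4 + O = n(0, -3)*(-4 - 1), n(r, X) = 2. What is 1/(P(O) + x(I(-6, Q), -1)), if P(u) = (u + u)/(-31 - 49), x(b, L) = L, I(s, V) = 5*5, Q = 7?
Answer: -20/13 ≈ -1.5385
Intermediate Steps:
I(s, V) = 25
O = -14 (O = -4 + 2*(-4 - 1) = -4 + 2*(-5) = -4 - 10 = -14)
P(u) = -u/40 (P(u) = (2*u)/(-80) = (2*u)*(-1/80) = -u/40)
1/(P(O) + x(I(-6, Q), -1)) = 1/(-1/40*(-14) - 1) = 1/(7/20 - 1) = 1/(-13/20) = -20/13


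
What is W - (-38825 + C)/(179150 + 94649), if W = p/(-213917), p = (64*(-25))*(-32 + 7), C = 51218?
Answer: -13603033381/58570260683 ≈ -0.23225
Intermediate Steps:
p = 40000 (p = -1600*(-25) = 40000)
W = -40000/213917 (W = 40000/(-213917) = 40000*(-1/213917) = -40000/213917 ≈ -0.18699)
W - (-38825 + C)/(179150 + 94649) = -40000/213917 - (-38825 + 51218)/(179150 + 94649) = -40000/213917 - 12393/273799 = -13603033381/58570260683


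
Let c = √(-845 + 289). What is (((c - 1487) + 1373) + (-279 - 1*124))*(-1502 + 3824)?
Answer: -1200474 + 4644*I*√139 ≈ -1.2005e+6 + 54752.0*I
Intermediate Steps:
c = 2*I*√139 (c = √(-556) = 2*I*√139 ≈ 23.58*I)
(((c - 1487) + 1373) + (-279 - 1*124))*(-1502 + 3824) = (((2*I*√139 - 1487) + 1373) + (-279 - 1*124))*(-1502 + 3824) = (((-1487 + 2*I*√139) + 1373) + (-279 - 124))*2322 = ((-114 + 2*I*√139) - 403)*2322 = (-517 + 2*I*√139)*2322 = -1200474 + 4644*I*√139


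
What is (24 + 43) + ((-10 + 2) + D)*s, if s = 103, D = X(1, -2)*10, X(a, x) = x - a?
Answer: -3847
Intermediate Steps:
D = -30 (D = (-2 - 1*1)*10 = (-2 - 1)*10 = -3*10 = -30)
(24 + 43) + ((-10 + 2) + D)*s = (24 + 43) + ((-10 + 2) - 30)*103 = 67 + (-8 - 30)*103 = 67 - 38*103 = 67 - 3914 = -3847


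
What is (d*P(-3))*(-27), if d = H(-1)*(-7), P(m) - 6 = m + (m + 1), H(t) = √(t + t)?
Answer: 189*I*√2 ≈ 267.29*I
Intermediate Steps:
H(t) = √2*√t (H(t) = √(2*t) = √2*√t)
P(m) = 7 + 2*m (P(m) = 6 + (m + (m + 1)) = 6 + (m + (1 + m)) = 6 + (1 + 2*m) = 7 + 2*m)
d = -7*I*√2 (d = (√2*√(-1))*(-7) = (√2*I)*(-7) = (I*√2)*(-7) = -7*I*√2 ≈ -9.8995*I)
(d*P(-3))*(-27) = ((-7*I*√2)*(7 + 2*(-3)))*(-27) = ((-7*I*√2)*(7 - 6))*(-27) = (-7*I*√2*1)*(-27) = -7*I*√2*(-27) = 189*I*√2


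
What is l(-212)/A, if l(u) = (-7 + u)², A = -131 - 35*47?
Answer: -15987/592 ≈ -27.005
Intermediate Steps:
A = -1776 (A = -131 - 1645 = -1776)
l(-212)/A = (-7 - 212)²/(-1776) = (-219)²*(-1/1776) = 47961*(-1/1776) = -15987/592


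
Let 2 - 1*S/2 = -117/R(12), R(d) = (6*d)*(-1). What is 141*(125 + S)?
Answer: 70923/4 ≈ 17731.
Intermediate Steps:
R(d) = -6*d
S = ¾ (S = 4 - (-234)/((-6*12)) = 4 - (-234)/(-72) = 4 - (-234)*(-1)/72 = 4 - 2*13/8 = 4 - 13/4 = ¾ ≈ 0.75000)
141*(125 + S) = 141*(125 + ¾) = 141*(503/4) = 70923/4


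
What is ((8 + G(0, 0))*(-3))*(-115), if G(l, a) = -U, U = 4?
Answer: 1380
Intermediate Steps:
G(l, a) = -4 (G(l, a) = -1*4 = -4)
((8 + G(0, 0))*(-3))*(-115) = ((8 - 4)*(-3))*(-115) = (4*(-3))*(-115) = -12*(-115) = 1380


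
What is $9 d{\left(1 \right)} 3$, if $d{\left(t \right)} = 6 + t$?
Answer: $189$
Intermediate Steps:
$9 d{\left(1 \right)} 3 = 9 \left(6 + 1\right) 3 = 9 \cdot 7 \cdot 3 = 63 \cdot 3 = 189$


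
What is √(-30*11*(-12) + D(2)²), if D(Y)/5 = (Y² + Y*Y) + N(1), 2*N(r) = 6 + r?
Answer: √29065/2 ≈ 85.242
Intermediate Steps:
N(r) = 3 + r/2 (N(r) = (6 + r)/2 = 3 + r/2)
D(Y) = 35/2 + 10*Y² (D(Y) = 5*((Y² + Y*Y) + (3 + (½)*1)) = 5*((Y² + Y²) + (3 + ½)) = 5*(2*Y² + 7/2) = 5*(7/2 + 2*Y²) = 35/2 + 10*Y²)
√(-30*11*(-12) + D(2)²) = √(-30*11*(-12) + (35/2 + 10*2²)²) = √(-330*(-12) + (35/2 + 10*4)²) = √(3960 + (35/2 + 40)²) = √(3960 + (115/2)²) = √(3960 + 13225/4) = √(29065/4) = √29065/2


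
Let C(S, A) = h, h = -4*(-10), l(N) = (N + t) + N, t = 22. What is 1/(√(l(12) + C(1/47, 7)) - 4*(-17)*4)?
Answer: 136/36949 - √86/73898 ≈ 0.0035553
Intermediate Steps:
l(N) = 22 + 2*N (l(N) = (N + 22) + N = (22 + N) + N = 22 + 2*N)
h = 40
C(S, A) = 40
1/(√(l(12) + C(1/47, 7)) - 4*(-17)*4) = 1/(√((22 + 2*12) + 40) - 4*(-17)*4) = 1/(√((22 + 24) + 40) + 68*4) = 1/(√(46 + 40) + 272) = 1/(√86 + 272) = 1/(272 + √86)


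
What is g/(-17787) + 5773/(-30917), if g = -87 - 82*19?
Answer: -7403698/78560097 ≈ -0.094242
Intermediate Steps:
g = -1645 (g = -87 - 1558 = -1645)
g/(-17787) + 5773/(-30917) = -1645/(-17787) + 5773/(-30917) = -1645*(-1/17787) + 5773*(-1/30917) = 235/2541 - 5773/30917 = -7403698/78560097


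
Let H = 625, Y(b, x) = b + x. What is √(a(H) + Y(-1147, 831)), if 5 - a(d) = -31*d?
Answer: 2*√4766 ≈ 138.07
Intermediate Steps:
a(d) = 5 + 31*d (a(d) = 5 - (-31)*d = 5 + 31*d)
√(a(H) + Y(-1147, 831)) = √((5 + 31*625) + (-1147 + 831)) = √((5 + 19375) - 316) = √(19380 - 316) = √19064 = 2*√4766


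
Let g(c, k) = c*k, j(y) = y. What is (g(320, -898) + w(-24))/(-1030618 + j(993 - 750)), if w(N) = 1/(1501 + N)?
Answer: 424430719/1521863875 ≈ 0.27889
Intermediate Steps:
(g(320, -898) + w(-24))/(-1030618 + j(993 - 750)) = (320*(-898) + 1/(1501 - 24))/(-1030618 + (993 - 750)) = (-287360 + 1/1477)/(-1030618 + 243) = (-287360 + 1/1477)/(-1030375) = -424430719/1477*(-1/1030375) = 424430719/1521863875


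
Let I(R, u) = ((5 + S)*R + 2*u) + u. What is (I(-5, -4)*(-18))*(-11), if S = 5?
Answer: -12276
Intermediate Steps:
I(R, u) = 3*u + 10*R (I(R, u) = ((5 + 5)*R + 2*u) + u = (10*R + 2*u) + u = (2*u + 10*R) + u = 3*u + 10*R)
(I(-5, -4)*(-18))*(-11) = ((3*(-4) + 10*(-5))*(-18))*(-11) = ((-12 - 50)*(-18))*(-11) = -62*(-18)*(-11) = 1116*(-11) = -12276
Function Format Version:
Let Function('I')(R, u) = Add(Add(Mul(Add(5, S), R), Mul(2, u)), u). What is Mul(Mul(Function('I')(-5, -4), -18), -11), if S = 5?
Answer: -12276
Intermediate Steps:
Function('I')(R, u) = Add(Mul(3, u), Mul(10, R)) (Function('I')(R, u) = Add(Add(Mul(Add(5, 5), R), Mul(2, u)), u) = Add(Add(Mul(10, R), Mul(2, u)), u) = Add(Add(Mul(2, u), Mul(10, R)), u) = Add(Mul(3, u), Mul(10, R)))
Mul(Mul(Function('I')(-5, -4), -18), -11) = Mul(Mul(Add(Mul(3, -4), Mul(10, -5)), -18), -11) = Mul(Mul(Add(-12, -50), -18), -11) = Mul(Mul(-62, -18), -11) = Mul(1116, -11) = -12276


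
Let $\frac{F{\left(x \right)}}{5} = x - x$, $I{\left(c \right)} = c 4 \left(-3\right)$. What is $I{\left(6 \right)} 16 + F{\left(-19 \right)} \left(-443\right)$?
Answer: $-1152$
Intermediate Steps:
$I{\left(c \right)} = - 12 c$ ($I{\left(c \right)} = 4 c \left(-3\right) = - 12 c$)
$F{\left(x \right)} = 0$ ($F{\left(x \right)} = 5 \left(x - x\right) = 5 \cdot 0 = 0$)
$I{\left(6 \right)} 16 + F{\left(-19 \right)} \left(-443\right) = \left(-12\right) 6 \cdot 16 + 0 \left(-443\right) = \left(-72\right) 16 + 0 = -1152 + 0 = -1152$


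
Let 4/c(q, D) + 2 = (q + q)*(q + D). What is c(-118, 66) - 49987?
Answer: -306670243/6135 ≈ -49987.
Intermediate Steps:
c(q, D) = 4/(-2 + 2*q*(D + q)) (c(q, D) = 4/(-2 + (q + q)*(q + D)) = 4/(-2 + (2*q)*(D + q)) = 4/(-2 + 2*q*(D + q)))
c(-118, 66) - 49987 = 2/(-1 + (-118)² + 66*(-118)) - 49987 = 2/(-1 + 13924 - 7788) - 49987 = 2/6135 - 49987 = -306670243/6135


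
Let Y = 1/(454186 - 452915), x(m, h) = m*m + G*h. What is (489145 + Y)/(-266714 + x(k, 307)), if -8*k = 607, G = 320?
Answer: -39789010944/13236050377 ≈ -3.0061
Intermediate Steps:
k = -607/8 (k = -⅛*607 = -607/8 ≈ -75.875)
x(m, h) = m² + 320*h (x(m, h) = m*m + 320*h = m² + 320*h)
Y = 1/1271 ≈ 0.00078678
(489145 + Y)/(-266714 + x(k, 307)) = (489145 + 1/1271)/(-266714 + ((-607/8)² + 320*307)) = 621703296/(1271*(-266714 + (368449/64 + 98240))) = 621703296/(1271*(-266714 + 6655809/64)) = 621703296/(1271*(-10413887/64)) = (621703296/1271)*(-64/10413887) = -39789010944/13236050377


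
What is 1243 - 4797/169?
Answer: 15790/13 ≈ 1214.6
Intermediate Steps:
1243 - 4797/169 = 1243 - 1*369/13 = 1243 - 369/13 = 15790/13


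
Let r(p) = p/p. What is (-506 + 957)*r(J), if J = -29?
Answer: 451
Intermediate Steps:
r(p) = 1
(-506 + 957)*r(J) = (-506 + 957)*1 = 451*1 = 451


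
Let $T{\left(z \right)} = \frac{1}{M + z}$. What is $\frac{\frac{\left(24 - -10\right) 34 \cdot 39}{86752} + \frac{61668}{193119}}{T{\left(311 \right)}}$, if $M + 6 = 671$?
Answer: $\frac{142906726542}{174515203} \approx 818.88$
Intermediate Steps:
$M = 665$ ($M = -6 + 671 = 665$)
$T{\left(z \right)} = \frac{1}{665 + z}$
$\frac{\frac{\left(24 - -10\right) 34 \cdot 39}{86752} + \frac{61668}{193119}}{T{\left(311 \right)}} = \frac{\frac{\left(24 - -10\right) 34 \cdot 39}{86752} + \frac{61668}{193119}}{\frac{1}{665 + 311}} = \frac{\left(24 + 10\right) 34 \cdot 39 \cdot \frac{1}{86752} + 61668 \cdot \frac{1}{193119}}{\frac{1}{976}} = \left(34 \cdot 34 \cdot 39 \cdot \frac{1}{86752} + \frac{20556}{64373}\right) \frac{1}{\frac{1}{976}} = \left(1156 \cdot 39 \cdot \frac{1}{86752} + \frac{20556}{64373}\right) 976 = \left(45084 \cdot \frac{1}{86752} + \frac{20556}{64373}\right) 976 = \left(\frac{11271}{21688} + \frac{20556}{64373}\right) 976 = \frac{1171366611}{1396121624} \cdot 976 = \frac{142906726542}{174515203}$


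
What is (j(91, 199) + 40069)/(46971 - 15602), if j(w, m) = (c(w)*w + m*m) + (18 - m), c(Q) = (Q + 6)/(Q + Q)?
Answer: 159075/62738 ≈ 2.5355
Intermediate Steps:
c(Q) = (6 + Q)/(2*Q) (c(Q) = (6 + Q)/((2*Q)) = (6 + Q)*(1/(2*Q)) = (6 + Q)/(2*Q))
j(w, m) = 21 + m² + w/2 - m (j(w, m) = (((6 + w)/(2*w))*w + m*m) + (18 - m) = ((3 + w/2) + m²) + (18 - m) = (3 + m² + w/2) + (18 - m) = 21 + m² + w/2 - m)
(j(91, 199) + 40069)/(46971 - 15602) = ((21 + 199² + (½)*91 - 1*199) + 40069)/(46971 - 15602) = ((21 + 39601 + 91/2 - 199) + 40069)/31369 = (78937/2 + 40069)*(1/31369) = (159075/2)*(1/31369) = 159075/62738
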